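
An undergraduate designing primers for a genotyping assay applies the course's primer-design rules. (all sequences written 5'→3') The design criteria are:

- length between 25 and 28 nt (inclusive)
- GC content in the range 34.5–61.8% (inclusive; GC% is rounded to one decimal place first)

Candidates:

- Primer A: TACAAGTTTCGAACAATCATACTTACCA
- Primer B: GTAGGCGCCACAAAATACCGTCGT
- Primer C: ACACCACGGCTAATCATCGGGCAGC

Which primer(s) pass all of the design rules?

Primer A (28 nt, A=11 T=8 G=2 C=7): length 28 ✓; GC 9/28 = 32.1%, outside 34.5–61.8% ✗ — fails.
Primer B (24 nt, A=7 T=4 G=6 C=7): length 24, outside 25–28 ✗; GC 13/24 = 54.2% ✓ — fails.
Primer C (25 nt, A=7 T=3 G=6 C=9): length 25 ✓; GC 15/25 = 60.0% ✓ — passes.

Primer C only.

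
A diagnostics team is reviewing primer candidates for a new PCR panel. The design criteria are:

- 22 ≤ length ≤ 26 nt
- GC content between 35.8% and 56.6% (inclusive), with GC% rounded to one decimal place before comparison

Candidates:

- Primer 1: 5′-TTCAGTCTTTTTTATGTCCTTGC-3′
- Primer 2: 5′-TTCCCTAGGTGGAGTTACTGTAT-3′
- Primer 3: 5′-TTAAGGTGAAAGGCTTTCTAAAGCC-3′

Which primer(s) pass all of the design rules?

Primer 2 and Primer 3.

Primer 1 (23 nt, A=2 T=13 G=3 C=5): length 23 ✓; GC 8/23 = 34.8%, outside 35.8–56.6% ✗ — fails.
Primer 2 (23 nt, A=4 T=9 G=6 C=4): length 23 ✓; GC 10/23 = 43.5% ✓ — passes.
Primer 3 (25 nt, A=8 T=7 G=6 C=4): length 25 ✓; GC 10/25 = 40.0% ✓ — passes.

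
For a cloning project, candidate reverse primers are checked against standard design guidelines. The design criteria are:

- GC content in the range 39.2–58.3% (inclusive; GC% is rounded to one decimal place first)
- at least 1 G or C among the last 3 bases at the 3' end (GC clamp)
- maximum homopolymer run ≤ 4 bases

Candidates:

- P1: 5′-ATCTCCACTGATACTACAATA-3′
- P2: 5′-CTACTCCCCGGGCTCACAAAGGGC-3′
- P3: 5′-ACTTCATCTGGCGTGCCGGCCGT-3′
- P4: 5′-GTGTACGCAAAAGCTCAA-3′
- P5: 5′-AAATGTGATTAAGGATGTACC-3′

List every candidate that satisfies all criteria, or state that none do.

P1 (21 nt, A=8 T=6 G=1 C=6): GC 7/21 = 33.3%, outside 39.2–58.3% ✗; 3' end ATA has 0 G/C, need ≥1 ✗; longest run = 2 ✓ — fails.
P2 (24 nt, A=5 T=3 G=6 C=10): GC 16/24 = 66.7%, outside 39.2–58.3% ✗; 3' end GGC has 3 G/C ✓; longest run = 4 ✓ — fails.
P3 (23 nt, A=2 T=6 G=7 C=8): GC 15/23 = 65.2%, outside 39.2–58.3% ✗; 3' end CGT has 2 G/C ✓; longest run = 2 ✓ — fails.
P4 (18 nt, A=7 T=3 G=4 C=4): GC 8/18 = 44.4% ✓; 3' end CAA has 1 G/C ✓; longest run = 4 ✓ — passes.
P5 (21 nt, A=8 T=6 G=5 C=2): GC 7/21 = 33.3%, outside 39.2–58.3% ✗; 3' end ACC has 2 G/C ✓; longest run = 3 ✓ — fails.

P4 only.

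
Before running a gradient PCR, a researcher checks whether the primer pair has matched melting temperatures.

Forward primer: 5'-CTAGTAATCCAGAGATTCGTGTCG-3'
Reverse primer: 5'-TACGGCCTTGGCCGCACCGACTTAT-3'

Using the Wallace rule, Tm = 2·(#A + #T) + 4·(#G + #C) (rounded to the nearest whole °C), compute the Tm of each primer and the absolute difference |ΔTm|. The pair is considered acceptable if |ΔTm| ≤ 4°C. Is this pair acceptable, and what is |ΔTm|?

|ΔTm| = 10°C; the pair is not acceptable.

Forward: A=6 T=7 G=6 C=5 → Tm = 2·13 + 4·11 = 70°C.
Reverse: A=4 T=6 G=6 C=9 → Tm = 2·10 + 4·15 = 80°C.
|ΔTm| = |70 − 80| = 10°C, > 4°C.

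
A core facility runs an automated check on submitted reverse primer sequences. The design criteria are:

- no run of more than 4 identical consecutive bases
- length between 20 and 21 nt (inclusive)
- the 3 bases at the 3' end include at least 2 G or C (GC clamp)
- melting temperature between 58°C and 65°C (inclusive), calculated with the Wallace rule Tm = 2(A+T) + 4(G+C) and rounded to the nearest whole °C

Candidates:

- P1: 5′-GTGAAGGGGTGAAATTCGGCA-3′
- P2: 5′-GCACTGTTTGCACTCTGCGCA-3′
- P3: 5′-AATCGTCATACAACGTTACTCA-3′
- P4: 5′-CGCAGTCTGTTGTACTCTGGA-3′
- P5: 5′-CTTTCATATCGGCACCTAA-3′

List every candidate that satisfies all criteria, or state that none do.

P1 (21 nt, A=6 T=4 G=9 C=2): longest run = 4 ✓; length 21 ✓; 3' end GCA has 2 G/C ✓; Tm = 2·10 + 4·11 = 64°C ✓ — passes.
P2 (21 nt, A=3 T=6 G=5 C=7): longest run = 3 ✓; length 21 ✓; 3' end GCA has 2 G/C ✓; Tm = 2·9 + 4·12 = 66°C, outside 58–65°C ✗ — fails.
P3 (22 nt, A=8 T=6 G=2 C=6): longest run = 2 ✓; length 22, outside 20–21 ✗; 3' end TCA has 1 G/C, need ≥2 ✗; Tm = 2·14 + 4·8 = 60°C ✓ — fails.
P4 (21 nt, A=3 T=7 G=6 C=5): longest run = 2 ✓; length 21 ✓; 3' end GGA has 2 G/C ✓; Tm = 2·10 + 4·11 = 64°C ✓ — passes.
P5 (19 nt, A=5 T=6 G=2 C=6): longest run = 3 ✓; length 19, outside 20–21 ✗; 3' end TAA has 0 G/C, need ≥2 ✗; Tm = 2·11 + 4·8 = 54°C, outside 58–65°C ✗ — fails.

P1 and P4.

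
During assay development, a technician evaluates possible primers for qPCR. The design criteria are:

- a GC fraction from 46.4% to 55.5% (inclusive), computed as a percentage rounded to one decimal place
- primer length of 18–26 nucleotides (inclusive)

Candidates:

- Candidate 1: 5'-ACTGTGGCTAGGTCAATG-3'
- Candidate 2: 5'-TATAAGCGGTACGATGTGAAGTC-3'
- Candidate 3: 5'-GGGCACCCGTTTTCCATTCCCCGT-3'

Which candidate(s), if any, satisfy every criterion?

Candidate 1 only.

Candidate 1 (18 nt, A=4 T=5 G=6 C=3): GC 9/18 = 50.0% ✓; length 18 ✓ — passes.
Candidate 2 (23 nt, A=7 T=6 G=7 C=3): GC 10/23 = 43.5%, outside 46.4–55.5% ✗; length 23 ✓ — fails.
Candidate 3 (24 nt, A=2 T=7 G=5 C=10): GC 15/24 = 62.5%, outside 46.4–55.5% ✗; length 24 ✓ — fails.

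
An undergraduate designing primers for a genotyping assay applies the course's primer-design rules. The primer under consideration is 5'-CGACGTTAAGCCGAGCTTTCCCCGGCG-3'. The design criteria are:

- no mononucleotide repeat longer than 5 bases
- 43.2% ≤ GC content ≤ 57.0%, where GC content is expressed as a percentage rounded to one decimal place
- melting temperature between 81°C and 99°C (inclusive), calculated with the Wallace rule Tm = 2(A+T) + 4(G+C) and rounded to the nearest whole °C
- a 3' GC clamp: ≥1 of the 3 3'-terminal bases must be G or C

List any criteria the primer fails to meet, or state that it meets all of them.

Fails: GC content.

Base counts: A=4, T=5, G=8, C=10 (length 27).
homopolymer run: longest run = 4 ✓
GC content: GC 18/27 = 66.7%, outside 43.2–57.0% ✗
Tm: Tm = 2·9 + 4·18 = 90°C ✓
GC clamp: 3' end GCG has 3 G/C ✓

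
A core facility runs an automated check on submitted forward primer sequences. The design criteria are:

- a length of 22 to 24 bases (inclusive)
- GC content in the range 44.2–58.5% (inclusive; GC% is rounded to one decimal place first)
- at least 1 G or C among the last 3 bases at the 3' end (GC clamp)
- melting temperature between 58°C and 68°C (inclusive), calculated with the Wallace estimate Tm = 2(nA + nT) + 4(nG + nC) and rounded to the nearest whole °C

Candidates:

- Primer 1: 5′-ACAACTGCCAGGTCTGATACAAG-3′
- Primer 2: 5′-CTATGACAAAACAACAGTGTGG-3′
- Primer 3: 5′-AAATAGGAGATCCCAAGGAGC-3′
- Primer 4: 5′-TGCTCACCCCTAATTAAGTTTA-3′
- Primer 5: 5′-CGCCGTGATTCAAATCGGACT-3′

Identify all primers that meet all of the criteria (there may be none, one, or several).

Primer 1 only.

Primer 1 (23 nt, A=8 T=4 G=5 C=6): length 23 ✓; GC 11/23 = 47.8% ✓; 3' end AAG has 1 G/C ✓; Tm = 2·12 + 4·11 = 68°C ✓ — passes.
Primer 2 (22 nt, A=9 T=4 G=5 C=4): length 22 ✓; GC 9/22 = 40.9%, outside 44.2–58.5% ✗; 3' end TGG has 2 G/C ✓; Tm = 2·13 + 4·9 = 62°C ✓ — fails.
Primer 3 (21 nt, A=9 T=2 G=6 C=4): length 21, outside 22–24 ✗; GC 10/21 = 47.6% ✓; 3' end AGC has 2 G/C ✓; Tm = 2·11 + 4·10 = 62°C ✓ — fails.
Primer 4 (22 nt, A=6 T=8 G=2 C=6): length 22 ✓; GC 8/22 = 36.4%, outside 44.2–58.5% ✗; 3' end TTA has 0 G/C, need ≥1 ✗; Tm = 2·14 + 4·8 = 60°C ✓ — fails.
Primer 5 (21 nt, A=5 T=5 G=5 C=6): length 21, outside 22–24 ✗; GC 11/21 = 52.4% ✓; 3' end ACT has 1 G/C ✓; Tm = 2·10 + 4·11 = 64°C ✓ — fails.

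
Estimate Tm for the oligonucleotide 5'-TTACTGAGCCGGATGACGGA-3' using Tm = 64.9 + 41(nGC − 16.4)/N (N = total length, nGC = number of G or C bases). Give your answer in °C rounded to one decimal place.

53.8°C

Base counts: A=5, T=4, G=7, C=4; G+C = 11, N = 20.
Tm = 64.9 + 41·(11 − 16.4)/20 = 64.9 + -221.40/20 = 53.8°C.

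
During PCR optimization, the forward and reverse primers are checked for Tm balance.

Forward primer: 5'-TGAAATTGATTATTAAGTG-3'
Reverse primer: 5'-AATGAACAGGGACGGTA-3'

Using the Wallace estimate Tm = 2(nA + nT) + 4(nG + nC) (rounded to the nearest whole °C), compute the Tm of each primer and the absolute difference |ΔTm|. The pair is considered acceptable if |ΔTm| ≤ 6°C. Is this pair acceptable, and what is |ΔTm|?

Forward: A=7 T=8 G=4 C=0 → Tm = 2·15 + 4·4 = 46°C.
Reverse: A=7 T=2 G=6 C=2 → Tm = 2·9 + 4·8 = 50°C.
|ΔTm| = |46 − 50| = 4°C, ≤ 6°C.

|ΔTm| = 4°C; the pair is acceptable.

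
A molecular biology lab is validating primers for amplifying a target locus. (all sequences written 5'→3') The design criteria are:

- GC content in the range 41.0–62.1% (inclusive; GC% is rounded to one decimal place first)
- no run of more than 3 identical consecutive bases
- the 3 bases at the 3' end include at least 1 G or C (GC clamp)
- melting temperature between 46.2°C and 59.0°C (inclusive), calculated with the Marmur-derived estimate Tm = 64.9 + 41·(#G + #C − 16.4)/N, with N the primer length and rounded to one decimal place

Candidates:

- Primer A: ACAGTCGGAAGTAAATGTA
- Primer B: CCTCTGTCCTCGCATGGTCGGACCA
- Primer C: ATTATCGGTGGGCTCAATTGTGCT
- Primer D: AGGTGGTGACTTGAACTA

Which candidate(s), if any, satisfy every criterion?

Primer A (19 nt, A=8 T=4 G=5 C=2): GC 7/19 = 36.8%, outside 41.0–62.1% ✗; longest run = 3 ✓; 3' end GTA has 1 G/C ✓; Tm = 64.9 + 41·(7 − 16.4)/19 = 44.6°C, outside 46.2–59.0°C ✗ — fails.
Primer B (25 nt, A=3 T=6 G=6 C=10): GC 16/25 = 64.0%, outside 41.0–62.1% ✗; longest run = 2 ✓; 3' end CCA has 2 G/C ✓; Tm = 64.9 + 41·(16 − 16.4)/25 = 64.2°C, outside 46.2–59.0°C ✗ — fails.
Primer C (24 nt, A=4 T=9 G=7 C=4): GC 11/24 = 45.8% ✓; longest run = 3 ✓; 3' end GCT has 2 G/C ✓; Tm = 64.9 + 41·(11 − 16.4)/24 = 55.7°C ✓ — passes.
Primer D (18 nt, A=5 T=5 G=6 C=2): GC 8/18 = 44.4% ✓; longest run = 2 ✓; 3' end CTA has 1 G/C ✓; Tm = 64.9 + 41·(8 − 16.4)/18 = 45.8°C, outside 46.2–59.0°C ✗ — fails.

Primer C only.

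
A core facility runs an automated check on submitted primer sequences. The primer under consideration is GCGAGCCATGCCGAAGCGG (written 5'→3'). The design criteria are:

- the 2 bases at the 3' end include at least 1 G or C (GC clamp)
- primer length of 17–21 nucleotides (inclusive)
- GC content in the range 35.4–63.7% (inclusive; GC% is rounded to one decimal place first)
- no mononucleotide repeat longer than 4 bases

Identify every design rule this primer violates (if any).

Base counts: A=4, T=1, G=8, C=6 (length 19).
GC clamp: 3' end GG has 2 G/C ✓
length: length 19 ✓
GC content: GC 14/19 = 73.7%, outside 35.4–63.7% ✗
homopolymer run: longest run = 2 ✓

Fails: GC content.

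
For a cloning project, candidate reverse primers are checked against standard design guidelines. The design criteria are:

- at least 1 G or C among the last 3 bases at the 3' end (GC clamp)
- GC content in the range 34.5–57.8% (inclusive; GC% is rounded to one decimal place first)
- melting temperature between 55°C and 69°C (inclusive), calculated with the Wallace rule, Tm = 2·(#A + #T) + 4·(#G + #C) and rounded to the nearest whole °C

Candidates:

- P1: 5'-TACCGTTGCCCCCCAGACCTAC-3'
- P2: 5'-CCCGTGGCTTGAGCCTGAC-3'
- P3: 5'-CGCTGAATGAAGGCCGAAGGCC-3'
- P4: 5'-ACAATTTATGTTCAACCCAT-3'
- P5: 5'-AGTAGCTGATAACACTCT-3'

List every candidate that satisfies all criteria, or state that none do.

P1 (22 nt, A=4 T=4 G=3 C=11): 3' end TAC has 1 G/C ✓; GC 14/22 = 63.6%, outside 34.5–57.8% ✗; Tm = 2·8 + 4·14 = 72°C, outside 55–69°C ✗ — fails.
P2 (19 nt, A=2 T=4 G=6 C=7): 3' end GAC has 2 G/C ✓; GC 13/19 = 68.4%, outside 34.5–57.8% ✗; Tm = 2·6 + 4·13 = 64°C ✓ — fails.
P3 (22 nt, A=6 T=2 G=8 C=6): 3' end GCC has 3 G/C ✓; GC 14/22 = 63.6%, outside 34.5–57.8% ✗; Tm = 2·8 + 4·14 = 72°C, outside 55–69°C ✗ — fails.
P4 (20 nt, A=7 T=7 G=1 C=5): 3' end CAT has 1 G/C ✓; GC 6/20 = 30.0%, outside 34.5–57.8% ✗; Tm = 2·14 + 4·6 = 52°C, outside 55–69°C ✗ — fails.
P5 (18 nt, A=6 T=5 G=3 C=4): 3' end TCT has 1 G/C ✓; GC 7/18 = 38.9% ✓; Tm = 2·11 + 4·7 = 50°C, outside 55–69°C ✗ — fails.

None of the candidates satisfy all criteria.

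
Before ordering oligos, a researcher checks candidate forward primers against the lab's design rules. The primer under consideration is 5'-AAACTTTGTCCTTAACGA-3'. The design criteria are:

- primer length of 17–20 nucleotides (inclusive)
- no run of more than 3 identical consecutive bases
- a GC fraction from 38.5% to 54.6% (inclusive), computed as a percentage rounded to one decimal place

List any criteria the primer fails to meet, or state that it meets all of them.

Base counts: A=6, T=6, G=2, C=4 (length 18).
length: length 18 ✓
homopolymer run: longest run = 3 ✓
GC content: GC 6/18 = 33.3%, outside 38.5–54.6% ✗

Fails: GC content.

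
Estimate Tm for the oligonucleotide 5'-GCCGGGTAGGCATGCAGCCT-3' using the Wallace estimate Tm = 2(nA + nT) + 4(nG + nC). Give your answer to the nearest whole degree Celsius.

68°C

Base counts: A=3, T=3, G=8, C=6 (length 20).
Tm = 2·(3+3) + 4·(8+6) = 2·6 + 4·14 = 12 + 56 = 68°C.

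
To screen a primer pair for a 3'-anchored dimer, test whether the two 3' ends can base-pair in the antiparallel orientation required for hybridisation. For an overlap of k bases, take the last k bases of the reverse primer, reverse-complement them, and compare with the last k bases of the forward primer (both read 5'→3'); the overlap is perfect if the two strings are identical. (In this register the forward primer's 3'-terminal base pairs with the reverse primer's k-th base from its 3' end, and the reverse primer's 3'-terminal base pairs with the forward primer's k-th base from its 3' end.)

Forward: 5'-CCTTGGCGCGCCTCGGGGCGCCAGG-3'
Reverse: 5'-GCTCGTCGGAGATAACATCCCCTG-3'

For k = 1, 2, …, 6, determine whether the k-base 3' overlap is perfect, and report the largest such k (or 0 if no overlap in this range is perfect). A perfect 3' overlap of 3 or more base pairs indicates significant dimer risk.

Longest perfect overlap: 4 complementary base pairs; significant dimer risk (threshold 3).

Last 6 bases (5'→3') — forward …GCCAGG, reverse …CCCCTG.
Reverse complement of the reverse primer's last 6 bases: CAGGGG; its first k bases are the reverse complement of the reverse primer's last k bases, so a perfect k-base overlap needs the forward primer's last k bases to equal them.
Comparing (forward last k vs required): k=1: G vs C ✗; k=2: GG vs CA ✗; k=3: AGG vs CAG ✗; k=4: CAGG vs CAGG ✓; k=5: CCAGG vs CAGGG ✗; k=6: GCCAGG vs CAGGGG ✗.
Only k = 4 is perfect, so the longest perfect 3' overlap is 4.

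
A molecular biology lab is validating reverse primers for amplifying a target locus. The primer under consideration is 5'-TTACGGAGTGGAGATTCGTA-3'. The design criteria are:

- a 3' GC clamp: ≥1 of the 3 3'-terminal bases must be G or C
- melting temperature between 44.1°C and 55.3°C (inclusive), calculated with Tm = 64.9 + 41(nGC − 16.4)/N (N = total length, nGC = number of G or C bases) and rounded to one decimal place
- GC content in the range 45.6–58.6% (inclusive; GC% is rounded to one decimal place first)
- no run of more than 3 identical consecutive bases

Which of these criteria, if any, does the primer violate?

Base counts: A=5, T=6, G=7, C=2 (length 20).
GC clamp: 3' end GTA has 1 G/C ✓
Tm: Tm = 64.9 + 41·(9 − 16.4)/20 = 49.7°C ✓
GC content: GC 9/20 = 45.0%, outside 45.6–58.6% ✗
homopolymer run: longest run = 2 ✓

Fails: GC content.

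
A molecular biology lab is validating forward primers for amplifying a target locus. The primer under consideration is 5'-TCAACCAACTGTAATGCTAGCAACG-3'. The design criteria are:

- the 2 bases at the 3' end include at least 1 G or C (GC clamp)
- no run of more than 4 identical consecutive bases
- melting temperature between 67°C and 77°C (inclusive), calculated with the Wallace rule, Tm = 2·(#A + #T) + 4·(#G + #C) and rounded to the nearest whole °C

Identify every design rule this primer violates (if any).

Meets all criteria.

Base counts: A=9, T=5, G=4, C=7 (length 25).
GC clamp: 3' end CG has 2 G/C ✓
homopolymer run: longest run = 2 ✓
Tm: Tm = 2·14 + 4·11 = 72°C ✓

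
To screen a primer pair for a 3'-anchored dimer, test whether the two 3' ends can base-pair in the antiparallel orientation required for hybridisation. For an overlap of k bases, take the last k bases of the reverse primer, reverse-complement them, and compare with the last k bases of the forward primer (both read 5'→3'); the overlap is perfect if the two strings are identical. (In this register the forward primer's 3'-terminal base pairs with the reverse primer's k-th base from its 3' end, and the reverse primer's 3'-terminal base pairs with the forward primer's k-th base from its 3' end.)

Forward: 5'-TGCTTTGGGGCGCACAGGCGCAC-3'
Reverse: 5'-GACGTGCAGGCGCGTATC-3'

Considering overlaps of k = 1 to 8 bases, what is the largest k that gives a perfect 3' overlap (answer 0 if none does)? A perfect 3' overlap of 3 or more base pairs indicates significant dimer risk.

Longest perfect overlap: 0 complementary base pairs; below the dimer-risk threshold (threshold 3).

Last 8 bases (5'→3') — forward …AGGCGCAC, reverse …CGCGTATC.
Reverse complement of the reverse primer's last 8 bases: GATACGCG; its first k bases are the reverse complement of the reverse primer's last k bases, so a perfect k-base overlap needs the forward primer's last k bases to equal them.
Comparing (forward last k vs required): k=1: C vs G ✗; k=2: AC vs GA ✗; k=3: CAC vs GAT ✗; k=4: GCAC vs GATA ✗; k=5: CGCAC vs GATAC ✗; k=6: GCGCAC vs GATACG ✗; k=7: GGCGCAC vs GATACGC ✗; k=8: AGGCGCAC vs GATACGCG ✗.
No overlap length from 1 to 8 is perfect, so the longest perfect 3' overlap is 0.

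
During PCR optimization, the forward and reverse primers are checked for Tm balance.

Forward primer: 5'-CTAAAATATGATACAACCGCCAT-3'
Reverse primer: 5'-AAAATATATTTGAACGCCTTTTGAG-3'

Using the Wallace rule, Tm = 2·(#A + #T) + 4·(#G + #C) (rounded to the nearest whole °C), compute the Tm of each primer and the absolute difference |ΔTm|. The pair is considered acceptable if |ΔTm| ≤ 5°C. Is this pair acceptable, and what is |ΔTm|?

|ΔTm| = 2°C; the pair is acceptable.

Forward: A=10 T=5 G=2 C=6 → Tm = 2·15 + 4·8 = 62°C.
Reverse: A=9 T=9 G=4 C=3 → Tm = 2·18 + 4·7 = 64°C.
|ΔTm| = |62 − 64| = 2°C, ≤ 5°C.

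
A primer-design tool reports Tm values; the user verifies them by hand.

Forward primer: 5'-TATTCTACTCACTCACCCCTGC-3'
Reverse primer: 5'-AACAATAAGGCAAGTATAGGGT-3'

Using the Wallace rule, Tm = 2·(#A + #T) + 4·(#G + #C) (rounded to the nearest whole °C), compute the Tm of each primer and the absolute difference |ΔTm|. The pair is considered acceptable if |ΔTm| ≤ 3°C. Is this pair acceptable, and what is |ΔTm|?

Forward: A=4 T=7 G=1 C=10 → Tm = 2·11 + 4·11 = 66°C.
Reverse: A=10 T=4 G=6 C=2 → Tm = 2·14 + 4·8 = 60°C.
|ΔTm| = |66 − 60| = 6°C, > 3°C.

|ΔTm| = 6°C; the pair is not acceptable.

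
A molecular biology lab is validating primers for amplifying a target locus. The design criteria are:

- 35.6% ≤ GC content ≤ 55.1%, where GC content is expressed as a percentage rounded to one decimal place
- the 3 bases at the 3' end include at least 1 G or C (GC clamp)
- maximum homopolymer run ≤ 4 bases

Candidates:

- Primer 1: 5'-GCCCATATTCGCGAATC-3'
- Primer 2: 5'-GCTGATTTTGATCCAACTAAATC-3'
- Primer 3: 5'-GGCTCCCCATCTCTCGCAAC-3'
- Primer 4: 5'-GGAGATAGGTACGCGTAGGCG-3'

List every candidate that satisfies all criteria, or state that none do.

Primer 1 only.

Primer 1 (17 nt, A=4 T=4 G=3 C=6): GC 9/17 = 52.9% ✓; 3' end ATC has 1 G/C ✓; longest run = 3 ✓ — passes.
Primer 2 (23 nt, A=7 T=8 G=3 C=5): GC 8/23 = 34.8%, outside 35.6–55.1% ✗; 3' end ATC has 1 G/C ✓; longest run = 4 ✓ — fails.
Primer 3 (20 nt, A=3 T=4 G=3 C=10): GC 13/20 = 65.0%, outside 35.6–55.1% ✗; 3' end AAC has 1 G/C ✓; longest run = 4 ✓ — fails.
Primer 4 (21 nt, A=5 T=3 G=10 C=3): GC 13/21 = 61.9%, outside 35.6–55.1% ✗; 3' end GCG has 3 G/C ✓; longest run = 2 ✓ — fails.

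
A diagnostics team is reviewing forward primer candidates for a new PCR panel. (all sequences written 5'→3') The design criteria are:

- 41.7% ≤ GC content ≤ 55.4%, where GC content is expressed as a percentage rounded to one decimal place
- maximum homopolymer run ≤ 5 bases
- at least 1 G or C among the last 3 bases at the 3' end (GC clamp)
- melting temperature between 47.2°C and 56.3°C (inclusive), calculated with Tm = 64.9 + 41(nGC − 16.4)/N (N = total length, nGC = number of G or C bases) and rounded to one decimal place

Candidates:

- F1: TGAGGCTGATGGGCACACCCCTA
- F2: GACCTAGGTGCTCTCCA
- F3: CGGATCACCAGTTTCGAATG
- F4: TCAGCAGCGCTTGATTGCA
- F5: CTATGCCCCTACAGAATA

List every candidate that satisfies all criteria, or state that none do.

F1 (23 nt, A=5 T=4 G=7 C=7): GC 14/23 = 60.9%, outside 41.7–55.4% ✗; longest run = 4 ✓; 3' end CTA has 1 G/C ✓; Tm = 64.9 + 41·(14 − 16.4)/23 = 60.6°C, outside 47.2–56.3°C ✗ — fails.
F2 (17 nt, A=3 T=4 G=4 C=6): GC 10/17 = 58.8%, outside 41.7–55.4% ✗; longest run = 2 ✓; 3' end CCA has 2 G/C ✓; Tm = 64.9 + 41·(10 − 16.4)/17 = 49.5°C ✓ — fails.
F3 (20 nt, A=5 T=5 G=5 C=5): GC 10/20 = 50.0% ✓; longest run = 3 ✓; 3' end ATG has 1 G/C ✓; Tm = 64.9 + 41·(10 − 16.4)/20 = 51.8°C ✓ — passes.
F4 (19 nt, A=4 T=5 G=5 C=5): GC 10/19 = 52.6% ✓; longest run = 2 ✓; 3' end GCA has 2 G/C ✓; Tm = 64.9 + 41·(10 − 16.4)/19 = 51.1°C ✓ — passes.
F5 (18 nt, A=6 T=4 G=2 C=6): GC 8/18 = 44.4% ✓; longest run = 4 ✓; 3' end ATA has 0 G/C, need ≥1 ✗; Tm = 64.9 + 41·(8 − 16.4)/18 = 45.8°C, outside 47.2–56.3°C ✗ — fails.

F3 and F4.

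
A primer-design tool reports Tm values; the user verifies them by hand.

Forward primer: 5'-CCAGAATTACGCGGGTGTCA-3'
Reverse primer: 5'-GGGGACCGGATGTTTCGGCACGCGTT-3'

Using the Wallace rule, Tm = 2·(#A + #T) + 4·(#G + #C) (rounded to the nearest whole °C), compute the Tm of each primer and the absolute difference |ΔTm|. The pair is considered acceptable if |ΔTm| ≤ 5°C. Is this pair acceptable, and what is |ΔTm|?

|ΔTm| = 24°C; the pair is not acceptable.

Forward: A=5 T=4 G=6 C=5 → Tm = 2·9 + 4·11 = 62°C.
Reverse: A=3 T=6 G=11 C=6 → Tm = 2·9 + 4·17 = 86°C.
|ΔTm| = |62 − 86| = 24°C, > 5°C.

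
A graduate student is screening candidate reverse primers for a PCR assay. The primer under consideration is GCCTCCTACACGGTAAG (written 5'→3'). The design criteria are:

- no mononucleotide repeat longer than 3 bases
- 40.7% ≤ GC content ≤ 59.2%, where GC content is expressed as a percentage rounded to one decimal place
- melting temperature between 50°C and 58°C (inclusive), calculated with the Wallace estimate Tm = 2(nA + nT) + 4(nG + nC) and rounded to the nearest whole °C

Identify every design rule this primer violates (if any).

Base counts: A=4, T=3, G=4, C=6 (length 17).
homopolymer run: longest run = 2 ✓
GC content: GC 10/17 = 58.8% ✓
Tm: Tm = 2·7 + 4·10 = 54°C ✓

Meets all criteria.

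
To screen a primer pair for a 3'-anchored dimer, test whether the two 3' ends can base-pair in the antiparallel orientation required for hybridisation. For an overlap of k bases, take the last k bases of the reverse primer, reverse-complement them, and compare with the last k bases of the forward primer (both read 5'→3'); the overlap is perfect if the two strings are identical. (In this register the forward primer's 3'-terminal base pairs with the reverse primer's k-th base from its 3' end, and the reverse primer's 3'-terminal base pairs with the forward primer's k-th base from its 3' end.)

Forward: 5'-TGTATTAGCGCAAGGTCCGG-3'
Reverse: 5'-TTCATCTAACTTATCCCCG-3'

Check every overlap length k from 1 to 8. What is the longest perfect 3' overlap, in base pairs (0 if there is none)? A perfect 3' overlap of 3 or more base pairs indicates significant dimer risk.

Last 8 bases (5'→3') — forward …AGGTCCGG, reverse …TATCCCCG.
Reverse complement of the reverse primer's last 8 bases: CGGGGATA; its first k bases are the reverse complement of the reverse primer's last k bases, so a perfect k-base overlap needs the forward primer's last k bases to equal them.
Comparing (forward last k vs required): k=1: G vs C ✗; k=2: GG vs CG ✗; k=3: CGG vs CGG ✓; k=4: CCGG vs CGGG ✗; k=5: TCCGG vs CGGGG ✗; k=6: GTCCGG vs CGGGGA ✗; k=7: GGTCCGG vs CGGGGAT ✗; k=8: AGGTCCGG vs CGGGGATA ✗.
Only k = 3 is perfect, so the longest perfect 3' overlap is 3.

Longest perfect overlap: 3 complementary base pairs; significant dimer risk (threshold 3).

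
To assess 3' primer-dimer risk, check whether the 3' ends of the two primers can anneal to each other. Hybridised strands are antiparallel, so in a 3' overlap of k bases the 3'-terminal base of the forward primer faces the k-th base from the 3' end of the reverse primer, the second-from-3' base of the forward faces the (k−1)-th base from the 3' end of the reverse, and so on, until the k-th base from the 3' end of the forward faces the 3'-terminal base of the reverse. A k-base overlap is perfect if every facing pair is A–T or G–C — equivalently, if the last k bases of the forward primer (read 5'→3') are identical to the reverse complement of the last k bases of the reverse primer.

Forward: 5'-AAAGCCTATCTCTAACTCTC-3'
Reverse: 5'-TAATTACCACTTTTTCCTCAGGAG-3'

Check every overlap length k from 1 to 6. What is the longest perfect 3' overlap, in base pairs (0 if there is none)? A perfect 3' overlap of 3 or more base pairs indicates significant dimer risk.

Last 6 bases (5'→3') — forward …ACTCTC, reverse …CAGGAG.
Reverse complement of the reverse primer's last 6 bases: CTCCTG; its first k bases are the reverse complement of the reverse primer's last k bases, so a perfect k-base overlap needs the forward primer's last k bases to equal them.
Comparing (forward last k vs required): k=1: C vs C ✓; k=2: TC vs CT ✗; k=3: CTC vs CTC ✓; k=4: TCTC vs CTCC ✗; k=5: CTCTC vs CTCCT ✗; k=6: ACTCTC vs CTCCTG ✗.
Perfect overlaps at k = 1, 3; the largest is 3.

Longest perfect overlap: 3 complementary base pairs; significant dimer risk (threshold 3).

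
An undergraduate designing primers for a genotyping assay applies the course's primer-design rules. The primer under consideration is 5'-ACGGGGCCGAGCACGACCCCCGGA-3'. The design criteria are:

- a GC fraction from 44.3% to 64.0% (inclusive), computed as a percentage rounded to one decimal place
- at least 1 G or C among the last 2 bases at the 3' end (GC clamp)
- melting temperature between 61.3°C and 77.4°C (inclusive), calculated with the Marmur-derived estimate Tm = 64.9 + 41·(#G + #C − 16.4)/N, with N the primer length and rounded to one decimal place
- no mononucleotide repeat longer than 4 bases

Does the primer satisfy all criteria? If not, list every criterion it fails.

Fails: GC content, homopolymer run.

Base counts: A=5, T=0, G=9, C=10 (length 24).
GC content: GC 19/24 = 79.2%, outside 44.3–64.0% ✗
GC clamp: 3' end GA has 1 G/C ✓
Tm: Tm = 64.9 + 41·(19 − 16.4)/24 = 69.3°C ✓
homopolymer run: longest run = 5, exceeds 4 ✗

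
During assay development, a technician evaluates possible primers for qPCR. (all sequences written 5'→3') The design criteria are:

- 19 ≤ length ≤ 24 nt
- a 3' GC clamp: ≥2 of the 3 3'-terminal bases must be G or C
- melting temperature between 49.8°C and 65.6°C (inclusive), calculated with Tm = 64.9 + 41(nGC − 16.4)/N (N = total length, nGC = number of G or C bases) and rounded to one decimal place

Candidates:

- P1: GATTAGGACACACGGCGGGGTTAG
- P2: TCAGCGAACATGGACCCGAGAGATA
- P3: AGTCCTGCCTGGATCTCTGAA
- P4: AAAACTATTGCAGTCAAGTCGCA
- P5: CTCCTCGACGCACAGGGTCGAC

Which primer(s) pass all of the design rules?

P1 (24 nt, A=6 T=4 G=10 C=4): length 24 ✓; 3' end TAG has 1 G/C, need ≥2 ✗; Tm = 64.9 + 41·(14 − 16.4)/24 = 60.8°C ✓ — fails.
P2 (25 nt, A=9 T=3 G=7 C=6): length 25, outside 19–24 ✗; 3' end ATA has 0 G/C, need ≥2 ✗; Tm = 64.9 + 41·(13 − 16.4)/25 = 59.3°C ✓ — fails.
P3 (21 nt, A=4 T=6 G=5 C=6): length 21 ✓; 3' end GAA has 1 G/C, need ≥2 ✗; Tm = 64.9 + 41·(11 − 16.4)/21 = 54.4°C ✓ — fails.
P4 (23 nt, A=9 T=5 G=4 C=5): length 23 ✓; 3' end GCA has 2 G/C ✓; Tm = 64.9 + 41·(9 − 16.4)/23 = 51.7°C ✓ — passes.
P5 (22 nt, A=4 T=3 G=6 C=9): length 22 ✓; 3' end GAC has 2 G/C ✓; Tm = 64.9 + 41·(15 − 16.4)/22 = 62.3°C ✓ — passes.

P4 and P5.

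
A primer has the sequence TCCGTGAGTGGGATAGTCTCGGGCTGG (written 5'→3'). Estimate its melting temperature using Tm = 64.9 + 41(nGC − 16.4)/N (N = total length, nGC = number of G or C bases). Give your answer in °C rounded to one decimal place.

Base counts: A=3, T=7, G=12, C=5; G+C = 17, N = 27.
Tm = 64.9 + 41·(17 − 16.4)/27 = 64.9 + 24.60/27 = 65.8°C.

65.8°C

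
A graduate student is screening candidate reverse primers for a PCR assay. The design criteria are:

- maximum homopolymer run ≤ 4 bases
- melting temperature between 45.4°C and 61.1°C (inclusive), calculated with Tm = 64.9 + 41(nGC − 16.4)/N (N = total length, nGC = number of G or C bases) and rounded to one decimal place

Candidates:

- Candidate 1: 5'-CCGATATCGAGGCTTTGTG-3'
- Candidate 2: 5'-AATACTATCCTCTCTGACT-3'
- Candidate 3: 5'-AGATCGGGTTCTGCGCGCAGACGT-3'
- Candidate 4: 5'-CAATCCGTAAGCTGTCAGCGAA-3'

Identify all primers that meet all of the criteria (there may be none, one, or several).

Candidate 1 and Candidate 4.

Candidate 1 (19 nt, A=3 T=6 G=6 C=4): longest run = 3 ✓; Tm = 64.9 + 41·(10 − 16.4)/19 = 51.1°C ✓ — passes.
Candidate 2 (19 nt, A=5 T=7 G=1 C=6): longest run = 2 ✓; Tm = 64.9 + 41·(7 − 16.4)/19 = 44.6°C, outside 45.4–61.1°C ✗ — fails.
Candidate 3 (24 nt, A=4 T=5 G=9 C=6): longest run = 3 ✓; Tm = 64.9 + 41·(15 − 16.4)/24 = 62.5°C, outside 45.4–61.1°C ✗ — fails.
Candidate 4 (22 nt, A=7 T=4 G=5 C=6): longest run = 2 ✓; Tm = 64.9 + 41·(11 − 16.4)/22 = 54.8°C ✓ — passes.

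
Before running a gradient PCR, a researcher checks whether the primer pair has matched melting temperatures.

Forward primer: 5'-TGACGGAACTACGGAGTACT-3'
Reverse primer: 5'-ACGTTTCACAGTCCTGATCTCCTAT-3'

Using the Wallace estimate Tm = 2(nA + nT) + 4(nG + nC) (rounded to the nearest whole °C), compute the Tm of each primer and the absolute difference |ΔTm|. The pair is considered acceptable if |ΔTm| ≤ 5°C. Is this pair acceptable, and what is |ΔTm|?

|ΔTm| = 12°C; the pair is not acceptable.

Forward: A=6 T=4 G=6 C=4 → Tm = 2·10 + 4·10 = 60°C.
Reverse: A=5 T=9 G=3 C=8 → Tm = 2·14 + 4·11 = 72°C.
|ΔTm| = |60 − 72| = 12°C, > 5°C.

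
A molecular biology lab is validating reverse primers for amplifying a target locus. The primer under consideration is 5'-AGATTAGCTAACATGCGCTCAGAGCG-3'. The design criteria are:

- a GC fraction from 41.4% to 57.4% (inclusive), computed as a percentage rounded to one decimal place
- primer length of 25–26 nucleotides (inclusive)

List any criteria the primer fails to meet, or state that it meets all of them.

Base counts: A=8, T=5, G=7, C=6 (length 26).
GC content: GC 13/26 = 50.0% ✓
length: length 26 ✓

Meets all criteria.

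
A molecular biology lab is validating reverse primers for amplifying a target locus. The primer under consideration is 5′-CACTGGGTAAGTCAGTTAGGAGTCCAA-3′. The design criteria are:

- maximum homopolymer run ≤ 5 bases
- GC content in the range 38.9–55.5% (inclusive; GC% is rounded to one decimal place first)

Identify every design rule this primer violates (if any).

Meets all criteria.

Base counts: A=8, T=6, G=8, C=5 (length 27).
homopolymer run: longest run = 3 ✓
GC content: GC 13/27 = 48.1% ✓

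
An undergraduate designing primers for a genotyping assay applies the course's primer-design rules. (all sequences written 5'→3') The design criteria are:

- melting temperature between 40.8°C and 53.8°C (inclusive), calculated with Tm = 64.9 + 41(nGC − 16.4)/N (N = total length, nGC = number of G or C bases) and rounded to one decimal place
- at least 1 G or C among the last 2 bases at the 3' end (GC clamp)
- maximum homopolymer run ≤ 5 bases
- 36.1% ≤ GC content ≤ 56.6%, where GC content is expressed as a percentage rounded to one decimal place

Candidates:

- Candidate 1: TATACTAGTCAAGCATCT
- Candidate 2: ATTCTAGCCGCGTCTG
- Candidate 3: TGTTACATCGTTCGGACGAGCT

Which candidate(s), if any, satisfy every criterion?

Candidate 2 only.

Candidate 1 (18 nt, A=6 T=6 G=2 C=4): Tm = 64.9 + 41·(6 − 16.4)/18 = 41.2°C ✓; 3' end CT has 1 G/C ✓; longest run = 2 ✓; GC 6/18 = 33.3%, outside 36.1–56.6% ✗ — fails.
Candidate 2 (16 nt, A=2 T=5 G=4 C=5): Tm = 64.9 + 41·(9 − 16.4)/16 = 45.9°C ✓; 3' end TG has 1 G/C ✓; longest run = 2 ✓; GC 9/16 = 56.3% ✓ — passes.
Candidate 3 (22 nt, A=4 T=7 G=6 C=5): Tm = 64.9 + 41·(11 − 16.4)/22 = 54.8°C, outside 40.8–53.8°C ✗; 3' end CT has 1 G/C ✓; longest run = 2 ✓; GC 11/22 = 50.0% ✓ — fails.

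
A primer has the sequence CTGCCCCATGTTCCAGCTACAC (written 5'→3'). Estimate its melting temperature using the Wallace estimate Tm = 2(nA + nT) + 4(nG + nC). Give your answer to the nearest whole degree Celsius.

Base counts: A=4, T=5, G=3, C=10 (length 22).
Tm = 2·(4+5) + 4·(3+10) = 2·9 + 4·13 = 18 + 52 = 70°C.

70°C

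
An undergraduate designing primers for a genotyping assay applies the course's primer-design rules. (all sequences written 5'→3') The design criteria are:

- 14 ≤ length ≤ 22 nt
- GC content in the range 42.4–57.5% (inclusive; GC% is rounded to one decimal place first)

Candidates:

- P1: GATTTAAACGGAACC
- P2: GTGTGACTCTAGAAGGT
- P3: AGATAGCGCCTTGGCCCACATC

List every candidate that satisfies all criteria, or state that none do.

P2 only.

P1 (15 nt, A=6 T=3 G=3 C=3): length 15 ✓; GC 6/15 = 40.0%, outside 42.4–57.5% ✗ — fails.
P2 (17 nt, A=4 T=5 G=6 C=2): length 17 ✓; GC 8/17 = 47.1% ✓ — passes.
P3 (22 nt, A=5 T=4 G=5 C=8): length 22 ✓; GC 13/22 = 59.1%, outside 42.4–57.5% ✗ — fails.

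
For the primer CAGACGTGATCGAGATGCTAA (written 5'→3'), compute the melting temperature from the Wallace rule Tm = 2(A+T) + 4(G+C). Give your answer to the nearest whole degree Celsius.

62°C

Base counts: A=7, T=4, G=6, C=4 (length 21).
Tm = 2·(7+4) + 4·(6+4) = 2·11 + 4·10 = 22 + 40 = 62°C.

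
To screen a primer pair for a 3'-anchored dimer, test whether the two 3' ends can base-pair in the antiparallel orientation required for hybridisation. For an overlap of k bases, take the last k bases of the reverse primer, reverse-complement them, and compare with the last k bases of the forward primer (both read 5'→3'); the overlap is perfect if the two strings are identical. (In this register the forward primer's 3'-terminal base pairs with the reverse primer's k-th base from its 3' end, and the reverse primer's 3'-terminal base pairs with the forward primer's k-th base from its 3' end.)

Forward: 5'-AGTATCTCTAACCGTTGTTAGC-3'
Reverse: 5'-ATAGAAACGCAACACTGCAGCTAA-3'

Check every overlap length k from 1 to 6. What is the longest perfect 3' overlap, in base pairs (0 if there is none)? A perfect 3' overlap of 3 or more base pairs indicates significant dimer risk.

Last 6 bases (5'→3') — forward …GTTAGC, reverse …AGCTAA.
Reverse complement of the reverse primer's last 6 bases: TTAGCT; its first k bases are the reverse complement of the reverse primer's last k bases, so a perfect k-base overlap needs the forward primer's last k bases to equal them.
Comparing (forward last k vs required): k=1: C vs T ✗; k=2: GC vs TT ✗; k=3: AGC vs TTA ✗; k=4: TAGC vs TTAG ✗; k=5: TTAGC vs TTAGC ✓; k=6: GTTAGC vs TTAGCT ✗.
Only k = 5 is perfect, so the longest perfect 3' overlap is 5.

Longest perfect overlap: 5 complementary base pairs; significant dimer risk (threshold 3).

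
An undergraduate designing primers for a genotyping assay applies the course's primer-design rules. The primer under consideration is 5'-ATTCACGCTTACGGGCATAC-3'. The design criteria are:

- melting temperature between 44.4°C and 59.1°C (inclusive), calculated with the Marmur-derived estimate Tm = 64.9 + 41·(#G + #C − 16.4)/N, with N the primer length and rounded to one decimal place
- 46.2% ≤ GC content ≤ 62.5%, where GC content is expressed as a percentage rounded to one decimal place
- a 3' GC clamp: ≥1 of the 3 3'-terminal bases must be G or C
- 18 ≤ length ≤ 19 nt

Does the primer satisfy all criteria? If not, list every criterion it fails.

Base counts: A=5, T=5, G=4, C=6 (length 20).
Tm: Tm = 64.9 + 41·(10 − 16.4)/20 = 51.8°C ✓
GC content: GC 10/20 = 50.0% ✓
GC clamp: 3' end TAC has 1 G/C ✓
length: length 20, outside 18–19 ✗

Fails: length.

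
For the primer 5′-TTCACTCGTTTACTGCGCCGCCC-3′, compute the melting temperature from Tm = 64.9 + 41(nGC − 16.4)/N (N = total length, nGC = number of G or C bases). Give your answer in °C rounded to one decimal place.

Base counts: A=2, T=7, G=4, C=10; G+C = 14, N = 23.
Tm = 64.9 + 41·(14 − 16.4)/23 = 64.9 + -98.40/23 = 60.6°C.

60.6°C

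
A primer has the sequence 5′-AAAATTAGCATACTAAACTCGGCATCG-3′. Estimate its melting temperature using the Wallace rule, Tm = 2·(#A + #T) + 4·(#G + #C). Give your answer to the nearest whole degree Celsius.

74°C

Base counts: A=11, T=6, G=4, C=6 (length 27).
Tm = 2·(11+6) + 4·(4+6) = 2·17 + 4·10 = 34 + 40 = 74°C.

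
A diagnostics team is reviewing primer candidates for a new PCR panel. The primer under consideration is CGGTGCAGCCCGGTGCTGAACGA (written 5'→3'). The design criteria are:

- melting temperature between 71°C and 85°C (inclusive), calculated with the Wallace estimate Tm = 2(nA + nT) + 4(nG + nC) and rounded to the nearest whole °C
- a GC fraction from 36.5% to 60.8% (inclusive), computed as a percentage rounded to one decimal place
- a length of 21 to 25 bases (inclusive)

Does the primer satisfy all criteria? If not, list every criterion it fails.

Fails: GC content.

Base counts: A=4, T=3, G=9, C=7 (length 23).
Tm: Tm = 2·7 + 4·16 = 78°C ✓
GC content: GC 16/23 = 69.6%, outside 36.5–60.8% ✗
length: length 23 ✓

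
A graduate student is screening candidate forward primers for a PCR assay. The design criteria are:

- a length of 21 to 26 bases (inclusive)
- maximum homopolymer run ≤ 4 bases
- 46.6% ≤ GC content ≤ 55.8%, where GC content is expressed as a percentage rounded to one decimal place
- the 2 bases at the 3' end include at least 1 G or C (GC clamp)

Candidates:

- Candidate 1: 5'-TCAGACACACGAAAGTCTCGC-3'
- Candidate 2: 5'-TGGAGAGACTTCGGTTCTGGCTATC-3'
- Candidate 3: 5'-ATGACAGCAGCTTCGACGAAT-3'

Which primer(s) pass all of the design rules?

Candidate 1 and Candidate 2.

Candidate 1 (21 nt, A=7 T=3 G=4 C=7): length 21 ✓; longest run = 3 ✓; GC 11/21 = 52.4% ✓; 3' end GC has 2 G/C ✓ — passes.
Candidate 2 (25 nt, A=4 T=8 G=8 C=5): length 25 ✓; longest run = 2 ✓; GC 13/25 = 52.0% ✓; 3' end TC has 1 G/C ✓ — passes.
Candidate 3 (21 nt, A=7 T=4 G=5 C=5): length 21 ✓; longest run = 2 ✓; GC 10/21 = 47.6% ✓; 3' end AT has 0 G/C, need ≥1 ✗ — fails.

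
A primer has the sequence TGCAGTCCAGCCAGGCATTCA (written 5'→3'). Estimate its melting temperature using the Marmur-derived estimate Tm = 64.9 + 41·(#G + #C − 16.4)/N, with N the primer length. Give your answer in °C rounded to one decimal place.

56.3°C

Base counts: A=5, T=4, G=5, C=7; G+C = 12, N = 21.
Tm = 64.9 + 41·(12 − 16.4)/21 = 64.9 + -180.40/21 = 56.3°C.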